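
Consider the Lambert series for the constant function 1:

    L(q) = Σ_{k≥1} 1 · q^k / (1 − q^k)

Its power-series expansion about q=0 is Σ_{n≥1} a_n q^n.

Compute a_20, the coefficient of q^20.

q^20  k|20↦f(k): 1:1 2:1 4:1 5:1 10:1 20:1  a_20=6

a_20 = 6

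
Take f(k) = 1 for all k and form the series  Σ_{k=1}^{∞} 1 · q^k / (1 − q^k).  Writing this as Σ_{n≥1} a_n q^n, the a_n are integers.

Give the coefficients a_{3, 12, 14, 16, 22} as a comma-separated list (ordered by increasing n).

d|3:{1,3}  Σf=1+1=2
d|12:{1,2,3,4,6,12}  Σf=1+1+1+1+1+1=6
d|14:{14,7,2,1}  Σf=1+1+1+1=4
q^16  k|16↦f(k): 16:1 8:1 4:1 2:1 1:1  a_16=5
d|22:{22,11,2,1}  Σf=1+1+1+1=4

2, 6, 4, 5, 4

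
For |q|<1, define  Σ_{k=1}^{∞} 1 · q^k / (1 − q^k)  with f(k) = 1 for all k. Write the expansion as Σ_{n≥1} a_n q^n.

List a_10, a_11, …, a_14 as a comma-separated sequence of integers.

q^10  k|10↦f(k): 1:1 2:1 5:1 10:1  a_10=4
[q^11] f(1)=1,f(11)=1 ⇒ 2
[q^12] f(1)=1,f(2)=1,f(3)=1,f(4)=1,f(6)=1,f(12)=1 ⇒ 6
n=13: 1·13 13·1  f→[1+1]=2
[q^14] f(1)=1,f(2)=1,f(7)=1,f(14)=1 ⇒ 4

4, 2, 6, 2, 4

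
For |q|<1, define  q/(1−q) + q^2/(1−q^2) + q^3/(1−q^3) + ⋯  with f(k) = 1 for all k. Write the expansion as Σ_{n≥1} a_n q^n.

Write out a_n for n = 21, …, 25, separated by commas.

4, 4, 2, 8, 3

q^21  k|21↦f(k): 1:1 3:1 7:1 21:1  a_21=4
d|22:{1,2,11,22}  Σf=1+1+1+1=4
[q^23] f(1)=1,f(23)=1 ⇒ 2
n=24: 1·24 2·12 3·8 4·6 6·4 8·3 12·2 24·1  f→[1+1+1+1+1+1+1+1]=8
d|25:{1,5,25}  Σf=1+1+1=3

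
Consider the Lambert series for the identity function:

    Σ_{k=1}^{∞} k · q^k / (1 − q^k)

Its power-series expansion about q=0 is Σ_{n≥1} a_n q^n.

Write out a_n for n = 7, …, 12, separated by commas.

q^7  k|7↦f(k): 7:7 1:1  a_7=8
n=8: 1·8 2·4 4·2 8·1  f→[1+2+4+8]=15
[q^9] f(1)=1,f(3)=3,f(9)=9 ⇒ 13
q^10  k|10↦f(k): 10:10 5:5 2:2 1:1  a_10=18
q^11  k|11↦f(k): 11:11 1:1  a_11=12
d|12:{1,2,3,4,6,12}  Σf=1+2+3+4+6+12=28

8, 15, 13, 18, 12, 28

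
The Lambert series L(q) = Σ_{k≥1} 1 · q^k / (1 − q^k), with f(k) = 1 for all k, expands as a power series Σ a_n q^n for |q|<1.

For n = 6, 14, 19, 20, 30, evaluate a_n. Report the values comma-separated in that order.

[q^6] f(6)=1,f(3)=1,f(2)=1,f(1)=1 ⇒ 4
q^14  k|14↦f(k): 1:1 2:1 7:1 14:1  a_14=4
[q^19] f(19)=1,f(1)=1 ⇒ 2
n=20: 1·20 2·10 4·5 5·4 10·2 20·1  f→[1+1+1+1+1+1]=6
q^30  k|30↦f(k): 30:1 15:1 10:1 6:1 5:1 3:1 2:1 1:1  a_30=8

4, 4, 2, 6, 8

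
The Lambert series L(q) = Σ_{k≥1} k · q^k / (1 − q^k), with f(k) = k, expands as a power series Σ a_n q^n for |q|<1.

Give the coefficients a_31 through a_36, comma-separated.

d|31:{31,1}  Σf=31+1=32
[q^32] f(32)=32,f(16)=16,f(8)=8,f(4)=4,f(2)=2,f(1)=1 ⇒ 63
d|33:{1,3,11,33}  Σf=1+3+11+33=48
q^34  k|34↦f(k): 34:34 17:17 2:2 1:1  a_34=54
q^35  k|35↦f(k): 35:35 7:7 5:5 1:1  a_35=48
d|36:{1,2,3,4,6,9,12,18,36}  Σf=1+2+3+4+6+9+12+18+36=91

32, 63, 48, 54, 48, 91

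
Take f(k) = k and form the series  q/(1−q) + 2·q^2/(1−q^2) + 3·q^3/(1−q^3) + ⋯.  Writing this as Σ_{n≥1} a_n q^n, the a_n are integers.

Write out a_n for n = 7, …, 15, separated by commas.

8, 15, 13, 18, 12, 28, 14, 24, 24

[q^7] f(7)=7,f(1)=1 ⇒ 8
d|8:{1,2,4,8}  Σf=1+2+4+8=15
q^9  k|9↦f(k): 9:9 3:3 1:1  a_9=13
d|10:{10,5,2,1}  Σf=10+5+2+1=18
n=11: 11·1 1·11  f→[11+1]=12
[q^12] f(12)=12,f(6)=6,f(4)=4,f(3)=3,f(2)=2,f(1)=1 ⇒ 28
n=13: 13·1 1·13  f→[13+1]=14
[q^14] f(14)=14,f(7)=7,f(2)=2,f(1)=1 ⇒ 24
q^15  k|15↦f(k): 1:1 3:3 5:5 15:15  a_15=24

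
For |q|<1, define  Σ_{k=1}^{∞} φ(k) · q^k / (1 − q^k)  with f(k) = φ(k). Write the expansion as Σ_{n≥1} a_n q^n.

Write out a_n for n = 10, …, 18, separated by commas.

[q^10] φ(1)=1,φ(2)=1,φ(5)=4,φ(10)=4 ⇒ 10
d|11:{11,1}  Σφ=10+1=11
[q^12] φ(1)=1,φ(2)=1,φ(3)=2,φ(4)=2,φ(6)=2,φ(12)=4 ⇒ 12
n=13: 13·1 1·13  φ→[12+1]=13
d|14:{1,2,7,14}  Σφ=1+1+6+6=14
n=15: 1·15 3·5 5·3 15·1  φ→[1+2+4+8]=15
[q^16] φ(16)=8,φ(8)=4,φ(4)=2,φ(2)=1,φ(1)=1 ⇒ 16
[q^17] φ(17)=16,φ(1)=1 ⇒ 17
q^18  k|18↦φ(k): 1:1 2:1 3:2 6:2 9:6 18:6  a_18=18

10, 11, 12, 13, 14, 15, 16, 17, 18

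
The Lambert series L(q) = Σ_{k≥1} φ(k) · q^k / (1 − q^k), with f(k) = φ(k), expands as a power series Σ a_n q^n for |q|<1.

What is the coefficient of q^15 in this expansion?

q^15  k|15↦φ(k): 15:8 5:4 3:2 1:1  a_15=15

a_15 = 15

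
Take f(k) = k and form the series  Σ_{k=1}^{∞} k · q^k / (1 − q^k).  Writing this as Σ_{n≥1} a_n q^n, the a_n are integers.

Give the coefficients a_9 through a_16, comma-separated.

13, 18, 12, 28, 14, 24, 24, 31

n=9: 1·9 3·3 9·1  f→[1+3+9]=13
[q^10] f(1)=1,f(2)=2,f(5)=5,f(10)=10 ⇒ 18
[q^11] f(11)=11,f(1)=1 ⇒ 12
[q^12] f(12)=12,f(6)=6,f(4)=4,f(3)=3,f(2)=2,f(1)=1 ⇒ 28
d|13:{13,1}  Σf=13+1=14
q^14  k|14↦f(k): 1:1 2:2 7:7 14:14  a_14=24
d|15:{15,5,3,1}  Σf=15+5+3+1=24
d|16:{1,2,4,8,16}  Σf=1+2+4+8+16=31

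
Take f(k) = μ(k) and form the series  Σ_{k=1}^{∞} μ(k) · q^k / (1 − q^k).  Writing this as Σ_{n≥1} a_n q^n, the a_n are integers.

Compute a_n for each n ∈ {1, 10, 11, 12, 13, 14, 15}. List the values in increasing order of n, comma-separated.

1, 0, 0, 0, 0, 0, 0

[q^1] μ(1)=1 ⇒ 1
d|10:{1,2,5,10}  Σμ=1+(-1)+(-1)+1=0
q^11  k|11↦μ(k): 11:-1 1:1  a_11=0
q^12  k|12↦μ(k): 1:1 2:-1 3:-1 4:0 6:1 12:0  a_12=0
[q^13] μ(1)=1,μ(13)=-1 ⇒ 0
n=14: 14·1 7·2 2·7 1·14  μ→[1+(-1)+(-1)+1]=0
d|15:{1,3,5,15}  Σμ=1+(-1)+(-1)+1=0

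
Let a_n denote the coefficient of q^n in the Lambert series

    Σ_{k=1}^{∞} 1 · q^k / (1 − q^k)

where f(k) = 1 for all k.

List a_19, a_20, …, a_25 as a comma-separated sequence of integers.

2, 6, 4, 4, 2, 8, 3

n=19: 1·19 19·1  f→[1+1]=2
[q^20] f(1)=1,f(2)=1,f(4)=1,f(5)=1,f(10)=1,f(20)=1 ⇒ 6
q^21  k|21↦f(k): 21:1 7:1 3:1 1:1  a_21=4
d|22:{1,2,11,22}  Σf=1+1+1+1=4
n=23: 23·1 1·23  f→[1+1]=2
d|24:{24,12,8,6,4,3,2,1}  Σf=1+1+1+1+1+1+1+1=8
q^25  k|25↦f(k): 1:1 5:1 25:1  a_25=3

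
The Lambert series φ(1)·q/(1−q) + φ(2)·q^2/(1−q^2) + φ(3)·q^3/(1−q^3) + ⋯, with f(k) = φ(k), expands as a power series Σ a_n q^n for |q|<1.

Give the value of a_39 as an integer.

q^39  k|39↦φ(k): 1:1 3:2 13:12 39:24  a_39=39

a_39 = 39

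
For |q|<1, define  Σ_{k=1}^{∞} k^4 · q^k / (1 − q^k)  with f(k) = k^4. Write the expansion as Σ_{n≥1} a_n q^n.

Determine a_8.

a_8 = 4369

q^8  k|8↦f(k): 8:4096 4:256 2:16 1:1  a_8=4369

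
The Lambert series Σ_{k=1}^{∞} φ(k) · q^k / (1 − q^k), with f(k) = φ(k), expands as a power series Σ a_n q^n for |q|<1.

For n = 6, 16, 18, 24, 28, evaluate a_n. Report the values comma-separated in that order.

q^6  k|6↦φ(k): 1:1 2:1 3:2 6:2  a_6=6
d|16:{1,2,4,8,16}  Σφ=1+1+2+4+8=16
n=18: 1·18 2·9 3·6 6·3 9·2 18·1  φ→[1+1+2+2+6+6]=18
q^24  k|24↦φ(k): 1:1 2:1 3:2 4:2 6:2 8:4 12:4 24:8  a_24=24
d|28:{28,14,7,4,2,1}  Σφ=12+6+6+2+1+1=28

6, 16, 18, 24, 28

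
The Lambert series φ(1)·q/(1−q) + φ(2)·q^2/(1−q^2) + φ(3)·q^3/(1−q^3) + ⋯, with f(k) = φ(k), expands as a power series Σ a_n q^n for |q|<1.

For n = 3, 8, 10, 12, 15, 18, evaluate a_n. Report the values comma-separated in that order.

[q^3] φ(3)=2,φ(1)=1 ⇒ 3
[q^8] φ(8)=4,φ(4)=2,φ(2)=1,φ(1)=1 ⇒ 8
d|10:{1,2,5,10}  Σφ=1+1+4+4=10
[q^12] φ(12)=4,φ(6)=2,φ(4)=2,φ(3)=2,φ(2)=1,φ(1)=1 ⇒ 12
d|15:{1,3,5,15}  Σφ=1+2+4+8=15
d|18:{18,9,6,3,2,1}  Σφ=6+6+2+2+1+1=18

3, 8, 10, 12, 15, 18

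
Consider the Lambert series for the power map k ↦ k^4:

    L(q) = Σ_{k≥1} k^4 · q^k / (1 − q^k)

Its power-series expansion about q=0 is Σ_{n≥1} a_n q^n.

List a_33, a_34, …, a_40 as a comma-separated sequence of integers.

1200644, 1419874, 1503652, 1813539, 1874162, 2215474, 2342084, 2734994

[q^33] f(33)=1185921,f(11)=14641,f(3)=81,f(1)=1 ⇒ 1200644
d|34:{1,2,17,34}  Σf=1+16+83521+1336336=1419874
d|35:{35,7,5,1}  Σf=1500625+2401+625+1=1503652
n=36: 1·36 2·18 3·12 4·9 6·6 9·4 12·3 18·2 36·1  f→[1+16+81+256+1296+6561+20736+104976+1679616]=1813539
q^37  k|37↦f(k): 37:1874161 1:1  a_37=1874162
[q^38] f(1)=1,f(2)=16,f(19)=130321,f(38)=2085136 ⇒ 2215474
[q^39] f(1)=1,f(3)=81,f(13)=28561,f(39)=2313441 ⇒ 2342084
[q^40] f(1)=1,f(2)=16,f(4)=256,f(5)=625,f(8)=4096,f(10)=10000,f(20)=160000,f(40)=2560000 ⇒ 2734994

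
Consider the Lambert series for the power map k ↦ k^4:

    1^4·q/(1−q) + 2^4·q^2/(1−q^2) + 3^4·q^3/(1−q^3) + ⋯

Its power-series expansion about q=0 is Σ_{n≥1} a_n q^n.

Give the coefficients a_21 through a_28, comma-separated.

196964, 248914, 279842, 358258, 391251, 485554, 538084, 655746

n=21: 21·1 7·3 3·7 1·21  f→[194481+2401+81+1]=196964
q^22  k|22↦f(k): 22:234256 11:14641 2:16 1:1  a_22=248914
q^23  k|23↦f(k): 1:1 23:279841  a_23=279842
d|24:{24,12,8,6,4,3,2,1}  Σf=331776+20736+4096+1296+256+81+16+1=358258
d|25:{25,5,1}  Σf=390625+625+1=391251
q^26  k|26↦f(k): 1:1 2:16 13:28561 26:456976  a_26=485554
d|27:{27,9,3,1}  Σf=531441+6561+81+1=538084
[q^28] f(28)=614656,f(14)=38416,f(7)=2401,f(4)=256,f(2)=16,f(1)=1 ⇒ 655746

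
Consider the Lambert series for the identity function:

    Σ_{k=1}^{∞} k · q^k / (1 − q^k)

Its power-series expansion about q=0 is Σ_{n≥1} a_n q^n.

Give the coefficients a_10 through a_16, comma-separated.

d|10:{10,5,2,1}  Σf=10+5+2+1=18
n=11: 1·11 11·1  f→[1+11]=12
d|12:{12,6,4,3,2,1}  Σf=12+6+4+3+2+1=28
q^13  k|13↦f(k): 13:13 1:1  a_13=14
[q^14] f(1)=1,f(2)=2,f(7)=7,f(14)=14 ⇒ 24
[q^15] f(15)=15,f(5)=5,f(3)=3,f(1)=1 ⇒ 24
d|16:{16,8,4,2,1}  Σf=16+8+4+2+1=31

18, 12, 28, 14, 24, 24, 31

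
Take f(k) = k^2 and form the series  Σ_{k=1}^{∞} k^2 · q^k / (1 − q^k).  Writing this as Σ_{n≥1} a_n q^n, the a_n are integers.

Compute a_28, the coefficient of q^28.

a_28 = 1050

n=28: 1·28 2·14 4·7 7·4 14·2 28·1  f→[1+4+16+49+196+784]=1050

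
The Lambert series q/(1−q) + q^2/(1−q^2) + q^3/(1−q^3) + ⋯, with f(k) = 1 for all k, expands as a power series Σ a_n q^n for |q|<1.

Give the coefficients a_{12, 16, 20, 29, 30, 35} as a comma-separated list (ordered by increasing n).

q^12  k|12↦f(k): 12:1 6:1 4:1 3:1 2:1 1:1  a_12=6
n=16: 1·16 2·8 4·4 8·2 16·1  f→[1+1+1+1+1]=5
d|20:{1,2,4,5,10,20}  Σf=1+1+1+1+1+1=6
[q^29] f(1)=1,f(29)=1 ⇒ 2
d|30:{1,2,3,5,6,10,15,30}  Σf=1+1+1+1+1+1+1+1=8
n=35: 35·1 7·5 5·7 1·35  f→[1+1+1+1]=4

6, 5, 6, 2, 8, 4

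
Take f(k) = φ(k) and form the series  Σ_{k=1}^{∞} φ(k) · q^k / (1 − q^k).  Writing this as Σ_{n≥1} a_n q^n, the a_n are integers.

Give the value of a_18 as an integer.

[q^18] φ(18)=6,φ(9)=6,φ(6)=2,φ(3)=2,φ(2)=1,φ(1)=1 ⇒ 18

a_18 = 18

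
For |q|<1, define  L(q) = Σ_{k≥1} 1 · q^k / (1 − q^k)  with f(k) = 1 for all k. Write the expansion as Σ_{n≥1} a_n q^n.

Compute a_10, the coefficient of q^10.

d|10:{10,5,2,1}  Σf=1+1+1+1=4

a_10 = 4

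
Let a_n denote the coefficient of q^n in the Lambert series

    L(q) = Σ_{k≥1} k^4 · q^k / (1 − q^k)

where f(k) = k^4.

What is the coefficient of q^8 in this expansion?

a_8 = 4369

[q^8] f(8)=4096,f(4)=256,f(2)=16,f(1)=1 ⇒ 4369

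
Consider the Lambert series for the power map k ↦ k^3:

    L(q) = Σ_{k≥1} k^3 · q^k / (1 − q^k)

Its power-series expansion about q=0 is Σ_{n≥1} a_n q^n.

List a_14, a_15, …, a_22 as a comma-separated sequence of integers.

3096, 3528, 4681, 4914, 6813, 6860, 9198, 9632, 11988

d|14:{1,2,7,14}  Σf=1+8+343+2744=3096
n=15: 15·1 5·3 3·5 1·15  f→[3375+125+27+1]=3528
d|16:{1,2,4,8,16}  Σf=1+8+64+512+4096=4681
[q^17] f(17)=4913,f(1)=1 ⇒ 4914
q^18  k|18↦f(k): 18:5832 9:729 6:216 3:27 2:8 1:1  a_18=6813
d|19:{19,1}  Σf=6859+1=6860
d|20:{1,2,4,5,10,20}  Σf=1+8+64+125+1000+8000=9198
q^21  k|21↦f(k): 21:9261 7:343 3:27 1:1  a_21=9632
n=22: 22·1 11·2 2·11 1·22  f→[10648+1331+8+1]=11988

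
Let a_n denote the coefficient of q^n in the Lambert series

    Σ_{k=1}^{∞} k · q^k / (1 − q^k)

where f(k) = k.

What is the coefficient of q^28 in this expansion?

a_28 = 56

n=28: 28·1 14·2 7·4 4·7 2·14 1·28  f→[28+14+7+4+2+1]=56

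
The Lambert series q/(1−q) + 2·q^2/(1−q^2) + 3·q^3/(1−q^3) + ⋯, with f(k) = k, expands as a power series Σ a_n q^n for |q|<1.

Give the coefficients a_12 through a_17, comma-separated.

28, 14, 24, 24, 31, 18

[q^12] f(12)=12,f(6)=6,f(4)=4,f(3)=3,f(2)=2,f(1)=1 ⇒ 28
[q^13] f(13)=13,f(1)=1 ⇒ 14
n=14: 14·1 7·2 2·7 1·14  f→[14+7+2+1]=24
d|15:{15,5,3,1}  Σf=15+5+3+1=24
d|16:{16,8,4,2,1}  Σf=16+8+4+2+1=31
d|17:{1,17}  Σf=1+17=18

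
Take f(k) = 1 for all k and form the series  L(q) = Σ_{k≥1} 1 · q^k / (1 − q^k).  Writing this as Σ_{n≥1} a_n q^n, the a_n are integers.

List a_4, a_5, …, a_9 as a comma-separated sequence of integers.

3, 2, 4, 2, 4, 3

n=4: 1·4 2·2 4·1  f→[1+1+1]=3
n=5: 5·1 1·5  f→[1+1]=2
[q^6] f(6)=1,f(3)=1,f(2)=1,f(1)=1 ⇒ 4
n=7: 1·7 7·1  f→[1+1]=2
[q^8] f(8)=1,f(4)=1,f(2)=1,f(1)=1 ⇒ 4
q^9  k|9↦f(k): 9:1 3:1 1:1  a_9=3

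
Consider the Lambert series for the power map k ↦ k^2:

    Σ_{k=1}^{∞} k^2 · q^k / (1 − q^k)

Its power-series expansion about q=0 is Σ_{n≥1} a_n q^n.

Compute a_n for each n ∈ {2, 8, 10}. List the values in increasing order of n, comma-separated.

n=2: 2·1 1·2  f→[4+1]=5
d|8:{1,2,4,8}  Σf=1+4+16+64=85
n=10: 10·1 5·2 2·5 1·10  f→[100+25+4+1]=130

5, 85, 130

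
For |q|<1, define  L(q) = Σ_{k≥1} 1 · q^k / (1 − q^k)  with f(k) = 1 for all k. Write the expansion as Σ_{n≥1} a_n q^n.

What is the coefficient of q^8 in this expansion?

d|8:{8,4,2,1}  Σf=1+1+1+1=4

a_8 = 4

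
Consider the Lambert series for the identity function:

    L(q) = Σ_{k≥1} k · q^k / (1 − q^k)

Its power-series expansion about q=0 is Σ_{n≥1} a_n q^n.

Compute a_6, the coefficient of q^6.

a_6 = 12

q^6  k|6↦f(k): 1:1 2:2 3:3 6:6  a_6=12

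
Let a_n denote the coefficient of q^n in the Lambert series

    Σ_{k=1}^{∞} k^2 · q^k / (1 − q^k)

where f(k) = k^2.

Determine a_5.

q^5  k|5↦f(k): 1:1 5:25  a_5=26

a_5 = 26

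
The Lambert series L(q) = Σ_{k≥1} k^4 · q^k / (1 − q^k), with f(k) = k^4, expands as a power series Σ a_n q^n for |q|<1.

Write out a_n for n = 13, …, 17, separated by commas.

n=13: 1·13 13·1  f→[1+28561]=28562
n=14: 1·14 2·7 7·2 14·1  f→[1+16+2401+38416]=40834
q^15  k|15↦f(k): 1:1 3:81 5:625 15:50625  a_15=51332
q^16  k|16↦f(k): 16:65536 8:4096 4:256 2:16 1:1  a_16=69905
d|17:{1,17}  Σf=1+83521=83522

28562, 40834, 51332, 69905, 83522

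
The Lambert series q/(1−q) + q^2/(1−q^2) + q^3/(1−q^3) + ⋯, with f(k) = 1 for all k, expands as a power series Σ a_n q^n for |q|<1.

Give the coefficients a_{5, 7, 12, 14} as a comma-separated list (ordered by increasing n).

[q^5] f(5)=1,f(1)=1 ⇒ 2
d|7:{7,1}  Σf=1+1=2
q^12  k|12↦f(k): 1:1 2:1 3:1 4:1 6:1 12:1  a_12=6
d|14:{14,7,2,1}  Σf=1+1+1+1=4

2, 2, 6, 4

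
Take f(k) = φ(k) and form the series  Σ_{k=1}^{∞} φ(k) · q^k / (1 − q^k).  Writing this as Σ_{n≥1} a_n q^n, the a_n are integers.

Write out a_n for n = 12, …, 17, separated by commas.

n=12: 12·1 6·2 4·3 3·4 2·6 1·12  φ→[4+2+2+2+1+1]=12
d|13:{1,13}  Σφ=1+12=13
d|14:{1,2,7,14}  Σφ=1+1+6+6=14
[q^15] φ(1)=1,φ(3)=2,φ(5)=4,φ(15)=8 ⇒ 15
n=16: 16·1 8·2 4·4 2·8 1·16  φ→[8+4+2+1+1]=16
[q^17] φ(1)=1,φ(17)=16 ⇒ 17

12, 13, 14, 15, 16, 17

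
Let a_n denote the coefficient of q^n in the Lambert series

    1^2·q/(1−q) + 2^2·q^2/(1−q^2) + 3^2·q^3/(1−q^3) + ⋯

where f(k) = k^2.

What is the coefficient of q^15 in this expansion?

a_15 = 260

[q^15] f(15)=225,f(5)=25,f(3)=9,f(1)=1 ⇒ 260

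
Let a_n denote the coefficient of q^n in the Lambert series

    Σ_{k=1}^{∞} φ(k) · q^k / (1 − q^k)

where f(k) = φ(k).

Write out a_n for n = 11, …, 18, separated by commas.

n=11: 1·11 11·1  φ→[1+10]=11
d|12:{12,6,4,3,2,1}  Σφ=4+2+2+2+1+1=12
q^13  k|13↦φ(k): 13:12 1:1  a_13=13
q^14  k|14↦φ(k): 1:1 2:1 7:6 14:6  a_14=14
[q^15] φ(1)=1,φ(3)=2,φ(5)=4,φ(15)=8 ⇒ 15
[q^16] φ(16)=8,φ(8)=4,φ(4)=2,φ(2)=1,φ(1)=1 ⇒ 16
q^17  k|17↦φ(k): 17:16 1:1  a_17=17
[q^18] φ(18)=6,φ(9)=6,φ(6)=2,φ(3)=2,φ(2)=1,φ(1)=1 ⇒ 18

11, 12, 13, 14, 15, 16, 17, 18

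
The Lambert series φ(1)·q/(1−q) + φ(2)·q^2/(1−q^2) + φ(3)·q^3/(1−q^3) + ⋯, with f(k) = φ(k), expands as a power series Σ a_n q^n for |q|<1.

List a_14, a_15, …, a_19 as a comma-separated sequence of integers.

n=14: 14·1 7·2 2·7 1·14  φ→[6+6+1+1]=14
d|15:{1,3,5,15}  Σφ=1+2+4+8=15
q^16  k|16↦φ(k): 1:1 2:1 4:2 8:4 16:8  a_16=16
d|17:{17,1}  Σφ=16+1=17
n=18: 18·1 9·2 6·3 3·6 2·9 1·18  φ→[6+6+2+2+1+1]=18
n=19: 1·19 19·1  φ→[1+18]=19

14, 15, 16, 17, 18, 19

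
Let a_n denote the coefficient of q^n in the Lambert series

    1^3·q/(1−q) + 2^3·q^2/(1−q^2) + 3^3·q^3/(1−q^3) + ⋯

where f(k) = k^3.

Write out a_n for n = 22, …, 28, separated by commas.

11988, 12168, 16380, 15751, 19782, 20440, 25112

[q^22] f(22)=10648,f(11)=1331,f(2)=8,f(1)=1 ⇒ 11988
[q^23] f(1)=1,f(23)=12167 ⇒ 12168
[q^24] f(1)=1,f(2)=8,f(3)=27,f(4)=64,f(6)=216,f(8)=512,f(12)=1728,f(24)=13824 ⇒ 16380
q^25  k|25↦f(k): 25:15625 5:125 1:1  a_25=15751
d|26:{1,2,13,26}  Σf=1+8+2197+17576=19782
[q^27] f(1)=1,f(3)=27,f(9)=729,f(27)=19683 ⇒ 20440
d|28:{1,2,4,7,14,28}  Σf=1+8+64+343+2744+21952=25112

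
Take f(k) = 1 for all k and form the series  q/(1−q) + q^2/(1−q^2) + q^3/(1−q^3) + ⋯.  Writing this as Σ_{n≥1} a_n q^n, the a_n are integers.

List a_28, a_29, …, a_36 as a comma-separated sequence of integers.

d|28:{1,2,4,7,14,28}  Σf=1+1+1+1+1+1=6
d|29:{29,1}  Σf=1+1=2
[q^30] f(30)=1,f(15)=1,f(10)=1,f(6)=1,f(5)=1,f(3)=1,f(2)=1,f(1)=1 ⇒ 8
[q^31] f(1)=1,f(31)=1 ⇒ 2
n=32: 1·32 2·16 4·8 8·4 16·2 32·1  f→[1+1+1+1+1+1]=6
q^33  k|33↦f(k): 33:1 11:1 3:1 1:1  a_33=4
[q^34] f(34)=1,f(17)=1,f(2)=1,f(1)=1 ⇒ 4
q^35  k|35↦f(k): 35:1 7:1 5:1 1:1  a_35=4
d|36:{36,18,12,9,6,4,3,2,1}  Σf=1+1+1+1+1+1+1+1+1=9

6, 2, 8, 2, 6, 4, 4, 4, 9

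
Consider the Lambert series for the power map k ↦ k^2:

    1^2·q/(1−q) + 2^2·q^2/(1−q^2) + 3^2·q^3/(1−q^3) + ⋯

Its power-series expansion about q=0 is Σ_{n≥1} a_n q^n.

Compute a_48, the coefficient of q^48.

a_48 = 3410

d|48:{48,24,16,12,8,6,4,3,2,1}  Σf=2304+576+256+144+64+36+16+9+4+1=3410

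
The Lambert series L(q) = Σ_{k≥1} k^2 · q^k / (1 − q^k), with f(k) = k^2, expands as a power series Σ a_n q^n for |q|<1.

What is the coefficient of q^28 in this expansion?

n=28: 1·28 2·14 4·7 7·4 14·2 28·1  f→[1+4+16+49+196+784]=1050

a_28 = 1050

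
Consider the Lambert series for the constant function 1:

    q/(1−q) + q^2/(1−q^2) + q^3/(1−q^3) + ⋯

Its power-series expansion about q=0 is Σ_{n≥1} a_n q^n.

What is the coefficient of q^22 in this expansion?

a_22 = 4

n=22: 22·1 11·2 2·11 1·22  f→[1+1+1+1]=4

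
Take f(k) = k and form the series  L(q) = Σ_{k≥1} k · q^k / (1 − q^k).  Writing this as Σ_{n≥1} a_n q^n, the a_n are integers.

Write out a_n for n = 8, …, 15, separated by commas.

15, 13, 18, 12, 28, 14, 24, 24

q^8  k|8↦f(k): 1:1 2:2 4:4 8:8  a_8=15
[q^9] f(9)=9,f(3)=3,f(1)=1 ⇒ 13
q^10  k|10↦f(k): 1:1 2:2 5:5 10:10  a_10=18
d|11:{1,11}  Σf=1+11=12
[q^12] f(1)=1,f(2)=2,f(3)=3,f(4)=4,f(6)=6,f(12)=12 ⇒ 28
[q^13] f(1)=1,f(13)=13 ⇒ 14
d|14:{14,7,2,1}  Σf=14+7+2+1=24
d|15:{1,3,5,15}  Σf=1+3+5+15=24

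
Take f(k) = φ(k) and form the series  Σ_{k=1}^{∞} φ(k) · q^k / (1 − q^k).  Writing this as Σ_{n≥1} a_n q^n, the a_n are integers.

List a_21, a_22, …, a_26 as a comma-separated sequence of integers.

q^21  k|21↦φ(k): 1:1 3:2 7:6 21:12  a_21=21
d|22:{1,2,11,22}  Σφ=1+1+10+10=22
n=23: 23·1 1·23  φ→[22+1]=23
q^24  k|24↦φ(k): 24:8 12:4 8:4 6:2 4:2 3:2 2:1 1:1  a_24=24
d|25:{1,5,25}  Σφ=1+4+20=25
n=26: 1·26 2·13 13·2 26·1  φ→[1+1+12+12]=26

21, 22, 23, 24, 25, 26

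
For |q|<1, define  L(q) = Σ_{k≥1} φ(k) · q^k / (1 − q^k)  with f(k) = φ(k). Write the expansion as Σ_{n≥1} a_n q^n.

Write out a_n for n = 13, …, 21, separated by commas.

q^13  k|13↦φ(k): 13:12 1:1  a_13=13
n=14: 14·1 7·2 2·7 1·14  φ→[6+6+1+1]=14
n=15: 15·1 5·3 3·5 1·15  φ→[8+4+2+1]=15
[q^16] φ(1)=1,φ(2)=1,φ(4)=2,φ(8)=4,φ(16)=8 ⇒ 16
q^17  k|17↦φ(k): 1:1 17:16  a_17=17
n=18: 18·1 9·2 6·3 3·6 2·9 1·18  φ→[6+6+2+2+1+1]=18
q^19  k|19↦φ(k): 1:1 19:18  a_19=19
d|20:{20,10,5,4,2,1}  Σφ=8+4+4+2+1+1=20
d|21:{1,3,7,21}  Σφ=1+2+6+12=21

13, 14, 15, 16, 17, 18, 19, 20, 21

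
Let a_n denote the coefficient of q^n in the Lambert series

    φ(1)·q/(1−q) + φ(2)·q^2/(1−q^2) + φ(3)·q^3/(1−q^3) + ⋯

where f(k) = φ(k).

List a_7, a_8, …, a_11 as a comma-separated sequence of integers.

q^7  k|7↦φ(k): 1:1 7:6  a_7=7
[q^8] φ(1)=1,φ(2)=1,φ(4)=2,φ(8)=4 ⇒ 8
n=9: 1·9 3·3 9·1  φ→[1+2+6]=9
n=10: 10·1 5·2 2·5 1·10  φ→[4+4+1+1]=10
q^11  k|11↦φ(k): 11:10 1:1  a_11=11

7, 8, 9, 10, 11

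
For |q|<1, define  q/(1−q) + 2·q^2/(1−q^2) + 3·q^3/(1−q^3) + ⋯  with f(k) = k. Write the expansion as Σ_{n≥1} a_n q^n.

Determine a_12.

d|12:{1,2,3,4,6,12}  Σf=1+2+3+4+6+12=28

a_12 = 28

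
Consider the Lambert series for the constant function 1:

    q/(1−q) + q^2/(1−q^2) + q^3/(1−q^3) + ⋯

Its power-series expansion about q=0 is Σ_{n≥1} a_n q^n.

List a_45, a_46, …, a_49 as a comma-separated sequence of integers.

d|45:{45,15,9,5,3,1}  Σf=1+1+1+1+1+1=6
q^46  k|46↦f(k): 46:1 23:1 2:1 1:1  a_46=4
q^47  k|47↦f(k): 1:1 47:1  a_47=2
d|48:{1,2,3,4,6,8,12,16,24,48}  Σf=1+1+1+1+1+1+1+1+1+1=10
n=49: 49·1 7·7 1·49  f→[1+1+1]=3

6, 4, 2, 10, 3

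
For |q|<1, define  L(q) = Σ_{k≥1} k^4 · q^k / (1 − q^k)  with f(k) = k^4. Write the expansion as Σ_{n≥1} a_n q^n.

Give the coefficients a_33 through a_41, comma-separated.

1200644, 1419874, 1503652, 1813539, 1874162, 2215474, 2342084, 2734994, 2825762

[q^33] f(1)=1,f(3)=81,f(11)=14641,f(33)=1185921 ⇒ 1200644
[q^34] f(1)=1,f(2)=16,f(17)=83521,f(34)=1336336 ⇒ 1419874
[q^35] f(35)=1500625,f(7)=2401,f(5)=625,f(1)=1 ⇒ 1503652
[q^36] f(1)=1,f(2)=16,f(3)=81,f(4)=256,f(6)=1296,f(9)=6561,f(12)=20736,f(18)=104976,f(36)=1679616 ⇒ 1813539
[q^37] f(37)=1874161,f(1)=1 ⇒ 1874162
d|38:{38,19,2,1}  Σf=2085136+130321+16+1=2215474
[q^39] f(39)=2313441,f(13)=28561,f(3)=81,f(1)=1 ⇒ 2342084
d|40:{1,2,4,5,8,10,20,40}  Σf=1+16+256+625+4096+10000+160000+2560000=2734994
q^41  k|41↦f(k): 41:2825761 1:1  a_41=2825762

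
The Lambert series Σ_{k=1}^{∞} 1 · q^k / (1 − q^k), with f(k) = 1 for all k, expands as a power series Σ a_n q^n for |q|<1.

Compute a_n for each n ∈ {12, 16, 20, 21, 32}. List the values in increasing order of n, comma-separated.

d|12:{1,2,3,4,6,12}  Σf=1+1+1+1+1+1=6
n=16: 16·1 8·2 4·4 2·8 1·16  f→[1+1+1+1+1]=5
d|20:{20,10,5,4,2,1}  Σf=1+1+1+1+1+1=6
n=21: 21·1 7·3 3·7 1·21  f→[1+1+1+1]=4
q^32  k|32↦f(k): 32:1 16:1 8:1 4:1 2:1 1:1  a_32=6

6, 5, 6, 4, 6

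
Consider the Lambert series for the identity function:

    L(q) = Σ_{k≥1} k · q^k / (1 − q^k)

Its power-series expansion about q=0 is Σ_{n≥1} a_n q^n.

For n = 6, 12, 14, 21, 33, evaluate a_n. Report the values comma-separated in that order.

q^6  k|6↦f(k): 1:1 2:2 3:3 6:6  a_6=12
q^12  k|12↦f(k): 1:1 2:2 3:3 4:4 6:6 12:12  a_12=28
d|14:{1,2,7,14}  Σf=1+2+7+14=24
n=21: 1·21 3·7 7·3 21·1  f→[1+3+7+21]=32
d|33:{33,11,3,1}  Σf=33+11+3+1=48

12, 28, 24, 32, 48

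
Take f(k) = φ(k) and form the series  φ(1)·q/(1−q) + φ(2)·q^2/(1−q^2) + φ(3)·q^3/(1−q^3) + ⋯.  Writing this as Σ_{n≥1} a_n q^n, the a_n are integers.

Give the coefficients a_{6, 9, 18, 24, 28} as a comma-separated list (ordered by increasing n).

d|6:{6,3,2,1}  Σφ=2+2+1+1=6
[q^9] φ(1)=1,φ(3)=2,φ(9)=6 ⇒ 9
n=18: 1·18 2·9 3·6 6·3 9·2 18·1  φ→[1+1+2+2+6+6]=18
d|24:{24,12,8,6,4,3,2,1}  Σφ=8+4+4+2+2+2+1+1=24
[q^28] φ(28)=12,φ(14)=6,φ(7)=6,φ(4)=2,φ(2)=1,φ(1)=1 ⇒ 28

6, 9, 18, 24, 28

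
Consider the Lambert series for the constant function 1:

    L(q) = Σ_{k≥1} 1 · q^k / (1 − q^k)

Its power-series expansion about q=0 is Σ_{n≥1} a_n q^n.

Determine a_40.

n=40: 1·40 2·20 4·10 5·8 8·5 10·4 20·2 40·1  f→[1+1+1+1+1+1+1+1]=8

a_40 = 8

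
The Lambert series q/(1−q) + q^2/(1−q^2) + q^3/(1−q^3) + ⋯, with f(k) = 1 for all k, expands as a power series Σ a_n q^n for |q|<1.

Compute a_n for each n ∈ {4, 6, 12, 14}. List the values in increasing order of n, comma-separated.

3, 4, 6, 4

n=4: 4·1 2·2 1·4  f→[1+1+1]=3
q^6  k|6↦f(k): 1:1 2:1 3:1 6:1  a_6=4
n=12: 12·1 6·2 4·3 3·4 2·6 1·12  f→[1+1+1+1+1+1]=6
[q^14] f(14)=1,f(7)=1,f(2)=1,f(1)=1 ⇒ 4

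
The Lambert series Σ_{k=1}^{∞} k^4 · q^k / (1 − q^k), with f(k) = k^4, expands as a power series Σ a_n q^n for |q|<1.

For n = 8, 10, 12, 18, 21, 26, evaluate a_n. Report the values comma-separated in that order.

q^8  k|8↦f(k): 1:1 2:16 4:256 8:4096  a_8=4369
d|10:{10,5,2,1}  Σf=10000+625+16+1=10642
[q^12] f(12)=20736,f(6)=1296,f(4)=256,f(3)=81,f(2)=16,f(1)=1 ⇒ 22386
n=18: 18·1 9·2 6·3 3·6 2·9 1·18  f→[104976+6561+1296+81+16+1]=112931
q^21  k|21↦f(k): 21:194481 7:2401 3:81 1:1  a_21=196964
q^26  k|26↦f(k): 1:1 2:16 13:28561 26:456976  a_26=485554

4369, 10642, 22386, 112931, 196964, 485554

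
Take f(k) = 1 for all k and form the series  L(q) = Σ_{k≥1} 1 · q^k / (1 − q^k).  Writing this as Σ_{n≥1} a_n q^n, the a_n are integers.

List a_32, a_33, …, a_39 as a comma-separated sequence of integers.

6, 4, 4, 4, 9, 2, 4, 4

q^32  k|32↦f(k): 32:1 16:1 8:1 4:1 2:1 1:1  a_32=6
q^33  k|33↦f(k): 1:1 3:1 11:1 33:1  a_33=4
[q^34] f(34)=1,f(17)=1,f(2)=1,f(1)=1 ⇒ 4
d|35:{35,7,5,1}  Σf=1+1+1+1=4
d|36:{36,18,12,9,6,4,3,2,1}  Σf=1+1+1+1+1+1+1+1+1=9
n=37: 37·1 1·37  f→[1+1]=2
d|38:{1,2,19,38}  Σf=1+1+1+1=4
q^39  k|39↦f(k): 39:1 13:1 3:1 1:1  a_39=4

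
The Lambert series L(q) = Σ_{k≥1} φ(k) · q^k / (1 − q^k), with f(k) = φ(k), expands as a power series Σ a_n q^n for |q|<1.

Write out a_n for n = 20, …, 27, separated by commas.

q^20  k|20↦φ(k): 1:1 2:1 4:2 5:4 10:4 20:8  a_20=20
q^21  k|21↦φ(k): 21:12 7:6 3:2 1:1  a_21=21
[q^22] φ(1)=1,φ(2)=1,φ(11)=10,φ(22)=10 ⇒ 22
d|23:{23,1}  Σφ=22+1=23
q^24  k|24↦φ(k): 24:8 12:4 8:4 6:2 4:2 3:2 2:1 1:1  a_24=24
[q^25] φ(1)=1,φ(5)=4,φ(25)=20 ⇒ 25
d|26:{1,2,13,26}  Σφ=1+1+12+12=26
[q^27] φ(1)=1,φ(3)=2,φ(9)=6,φ(27)=18 ⇒ 27

20, 21, 22, 23, 24, 25, 26, 27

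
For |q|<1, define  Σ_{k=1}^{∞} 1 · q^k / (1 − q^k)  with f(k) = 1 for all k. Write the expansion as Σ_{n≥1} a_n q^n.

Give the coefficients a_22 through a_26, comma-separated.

4, 2, 8, 3, 4

n=22: 22·1 11·2 2·11 1·22  f→[1+1+1+1]=4
q^23  k|23↦f(k): 1:1 23:1  a_23=2
n=24: 24·1 12·2 8·3 6·4 4·6 3·8 2·12 1·24  f→[1+1+1+1+1+1+1+1]=8
n=25: 25·1 5·5 1·25  f→[1+1+1]=3
d|26:{26,13,2,1}  Σf=1+1+1+1=4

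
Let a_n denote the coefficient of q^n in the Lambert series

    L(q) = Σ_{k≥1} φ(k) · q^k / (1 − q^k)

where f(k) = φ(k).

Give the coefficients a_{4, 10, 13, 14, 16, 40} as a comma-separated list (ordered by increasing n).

d|4:{4,2,1}  Σφ=2+1+1=4
d|10:{1,2,5,10}  Σφ=1+1+4+4=10
q^13  k|13↦φ(k): 1:1 13:12  a_13=13
d|14:{1,2,7,14}  Σφ=1+1+6+6=14
q^16  k|16↦φ(k): 1:1 2:1 4:2 8:4 16:8  a_16=16
[q^40] φ(1)=1,φ(2)=1,φ(4)=2,φ(5)=4,φ(8)=4,φ(10)=4,φ(20)=8,φ(40)=16 ⇒ 40

4, 10, 13, 14, 16, 40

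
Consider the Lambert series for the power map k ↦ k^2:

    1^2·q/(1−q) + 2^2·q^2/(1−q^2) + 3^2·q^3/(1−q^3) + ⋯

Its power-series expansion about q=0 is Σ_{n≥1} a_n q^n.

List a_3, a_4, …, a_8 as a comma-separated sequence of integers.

10, 21, 26, 50, 50, 85

d|3:{3,1}  Σf=9+1=10
n=4: 1·4 2·2 4·1  f→[1+4+16]=21
d|5:{1,5}  Σf=1+25=26
q^6  k|6↦f(k): 1:1 2:4 3:9 6:36  a_6=50
n=7: 7·1 1·7  f→[49+1]=50
q^8  k|8↦f(k): 1:1 2:4 4:16 8:64  a_8=85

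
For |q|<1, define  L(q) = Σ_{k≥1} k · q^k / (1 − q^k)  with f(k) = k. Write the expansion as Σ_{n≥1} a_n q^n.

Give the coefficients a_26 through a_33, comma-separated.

42, 40, 56, 30, 72, 32, 63, 48

n=26: 1·26 2·13 13·2 26·1  f→[1+2+13+26]=42
[q^27] f(27)=27,f(9)=9,f(3)=3,f(1)=1 ⇒ 40
q^28  k|28↦f(k): 1:1 2:2 4:4 7:7 14:14 28:28  a_28=56
n=29: 29·1 1·29  f→[29+1]=30
n=30: 30·1 15·2 10·3 6·5 5·6 3·10 2·15 1·30  f→[30+15+10+6+5+3+2+1]=72
[q^31] f(31)=31,f(1)=1 ⇒ 32
d|32:{32,16,8,4,2,1}  Σf=32+16+8+4+2+1=63
[q^33] f(1)=1,f(3)=3,f(11)=11,f(33)=33 ⇒ 48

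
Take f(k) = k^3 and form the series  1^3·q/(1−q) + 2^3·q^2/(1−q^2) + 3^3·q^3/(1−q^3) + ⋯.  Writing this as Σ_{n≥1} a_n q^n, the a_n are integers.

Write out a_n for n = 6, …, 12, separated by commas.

252, 344, 585, 757, 1134, 1332, 2044

n=6: 6·1 3·2 2·3 1·6  f→[216+27+8+1]=252
d|7:{7,1}  Σf=343+1=344
d|8:{8,4,2,1}  Σf=512+64+8+1=585
d|9:{1,3,9}  Σf=1+27+729=757
n=10: 10·1 5·2 2·5 1·10  f→[1000+125+8+1]=1134
d|11:{11,1}  Σf=1331+1=1332
n=12: 12·1 6·2 4·3 3·4 2·6 1·12  f→[1728+216+64+27+8+1]=2044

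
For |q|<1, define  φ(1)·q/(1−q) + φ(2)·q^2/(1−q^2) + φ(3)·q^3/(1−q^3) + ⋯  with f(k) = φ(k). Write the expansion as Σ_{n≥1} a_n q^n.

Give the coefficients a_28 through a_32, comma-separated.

n=28: 28·1 14·2 7·4 4·7 2·14 1·28  φ→[12+6+6+2+1+1]=28
[q^29] φ(29)=28,φ(1)=1 ⇒ 29
n=30: 1·30 2·15 3·10 5·6 6·5 10·3 15·2 30·1  φ→[1+1+2+4+2+4+8+8]=30
[q^31] φ(31)=30,φ(1)=1 ⇒ 31
[q^32] φ(32)=16,φ(16)=8,φ(8)=4,φ(4)=2,φ(2)=1,φ(1)=1 ⇒ 32

28, 29, 30, 31, 32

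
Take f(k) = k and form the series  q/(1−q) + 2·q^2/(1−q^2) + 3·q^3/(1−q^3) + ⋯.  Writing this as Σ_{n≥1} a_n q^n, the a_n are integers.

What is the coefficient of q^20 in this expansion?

d|20:{20,10,5,4,2,1}  Σf=20+10+5+4+2+1=42

a_20 = 42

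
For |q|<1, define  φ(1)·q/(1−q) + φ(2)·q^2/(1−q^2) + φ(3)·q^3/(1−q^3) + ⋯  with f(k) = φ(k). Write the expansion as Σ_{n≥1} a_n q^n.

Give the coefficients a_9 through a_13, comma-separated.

q^9  k|9↦φ(k): 1:1 3:2 9:6  a_9=9
q^10  k|10↦φ(k): 1:1 2:1 5:4 10:4  a_10=10
d|11:{1,11}  Σφ=1+10=11
q^12  k|12↦φ(k): 1:1 2:1 3:2 4:2 6:2 12:4  a_12=12
n=13: 13·1 1·13  φ→[12+1]=13

9, 10, 11, 12, 13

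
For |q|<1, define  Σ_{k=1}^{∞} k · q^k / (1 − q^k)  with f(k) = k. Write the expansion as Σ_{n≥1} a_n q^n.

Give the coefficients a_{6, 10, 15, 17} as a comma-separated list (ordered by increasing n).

12, 18, 24, 18

n=6: 6·1 3·2 2·3 1·6  f→[6+3+2+1]=12
n=10: 1·10 2·5 5·2 10·1  f→[1+2+5+10]=18
n=15: 1·15 3·5 5·3 15·1  f→[1+3+5+15]=24
[q^17] f(1)=1,f(17)=17 ⇒ 18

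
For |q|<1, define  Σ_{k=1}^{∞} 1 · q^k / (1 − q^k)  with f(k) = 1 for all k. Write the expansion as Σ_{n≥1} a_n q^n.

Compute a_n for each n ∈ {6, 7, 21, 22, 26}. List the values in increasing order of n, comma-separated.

q^6  k|6↦f(k): 1:1 2:1 3:1 6:1  a_6=4
n=7: 7·1 1·7  f→[1+1]=2
[q^21] f(1)=1,f(3)=1,f(7)=1,f(21)=1 ⇒ 4
d|22:{22,11,2,1}  Σf=1+1+1+1=4
q^26  k|26↦f(k): 26:1 13:1 2:1 1:1  a_26=4

4, 2, 4, 4, 4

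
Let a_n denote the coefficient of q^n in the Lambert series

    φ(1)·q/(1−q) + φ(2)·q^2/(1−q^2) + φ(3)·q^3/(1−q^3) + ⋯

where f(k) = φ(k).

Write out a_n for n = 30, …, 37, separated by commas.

d|30:{30,15,10,6,5,3,2,1}  Σφ=8+8+4+2+4+2+1+1=30
[q^31] φ(31)=30,φ(1)=1 ⇒ 31
q^32  k|32↦φ(k): 32:16 16:8 8:4 4:2 2:1 1:1  a_32=32
n=33: 1·33 3·11 11·3 33·1  φ→[1+2+10+20]=33
[q^34] φ(1)=1,φ(2)=1,φ(17)=16,φ(34)=16 ⇒ 34
n=35: 35·1 7·5 5·7 1·35  φ→[24+6+4+1]=35
n=36: 1·36 2·18 3·12 4·9 6·6 9·4 12·3 18·2 36·1  φ→[1+1+2+2+2+6+4+6+12]=36
[q^37] φ(1)=1,φ(37)=36 ⇒ 37

30, 31, 32, 33, 34, 35, 36, 37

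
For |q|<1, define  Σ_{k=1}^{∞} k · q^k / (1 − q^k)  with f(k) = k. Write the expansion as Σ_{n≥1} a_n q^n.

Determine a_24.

a_24 = 60

[q^24] f(24)=24,f(12)=12,f(8)=8,f(6)=6,f(4)=4,f(3)=3,f(2)=2,f(1)=1 ⇒ 60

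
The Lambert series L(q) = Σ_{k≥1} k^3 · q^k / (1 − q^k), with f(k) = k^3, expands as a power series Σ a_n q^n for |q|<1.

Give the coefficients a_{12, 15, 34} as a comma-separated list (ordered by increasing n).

2044, 3528, 44226

q^12  k|12↦f(k): 12:1728 6:216 4:64 3:27 2:8 1:1  a_12=2044
d|15:{1,3,5,15}  Σf=1+27+125+3375=3528
n=34: 1·34 2·17 17·2 34·1  f→[1+8+4913+39304]=44226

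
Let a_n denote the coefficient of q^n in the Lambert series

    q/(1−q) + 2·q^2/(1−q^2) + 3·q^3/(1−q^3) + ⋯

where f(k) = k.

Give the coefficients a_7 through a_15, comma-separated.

q^7  k|7↦f(k): 7:7 1:1  a_7=8
[q^8] f(1)=1,f(2)=2,f(4)=4,f(8)=8 ⇒ 15
d|9:{9,3,1}  Σf=9+3+1=13
d|10:{1,2,5,10}  Σf=1+2+5+10=18
n=11: 11·1 1·11  f→[11+1]=12
n=12: 1·12 2·6 3·4 4·3 6·2 12·1  f→[1+2+3+4+6+12]=28
[q^13] f(1)=1,f(13)=13 ⇒ 14
[q^14] f(14)=14,f(7)=7,f(2)=2,f(1)=1 ⇒ 24
n=15: 15·1 5·3 3·5 1·15  f→[15+5+3+1]=24

8, 15, 13, 18, 12, 28, 14, 24, 24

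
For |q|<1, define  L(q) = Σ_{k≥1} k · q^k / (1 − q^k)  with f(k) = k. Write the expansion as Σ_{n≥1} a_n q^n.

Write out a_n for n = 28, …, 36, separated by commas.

q^28  k|28↦f(k): 28:28 14:14 7:7 4:4 2:2 1:1  a_28=56
q^29  k|29↦f(k): 1:1 29:29  a_29=30
[q^30] f(30)=30,f(15)=15,f(10)=10,f(6)=6,f(5)=5,f(3)=3,f(2)=2,f(1)=1 ⇒ 72
[q^31] f(31)=31,f(1)=1 ⇒ 32
q^32  k|32↦f(k): 1:1 2:2 4:4 8:8 16:16 32:32  a_32=63
[q^33] f(1)=1,f(3)=3,f(11)=11,f(33)=33 ⇒ 48
n=34: 1·34 2·17 17·2 34·1  f→[1+2+17+34]=54
[q^35] f(35)=35,f(7)=7,f(5)=5,f(1)=1 ⇒ 48
n=36: 36·1 18·2 12·3 9·4 6·6 4·9 3·12 2·18 1·36  f→[36+18+12+9+6+4+3+2+1]=91

56, 30, 72, 32, 63, 48, 54, 48, 91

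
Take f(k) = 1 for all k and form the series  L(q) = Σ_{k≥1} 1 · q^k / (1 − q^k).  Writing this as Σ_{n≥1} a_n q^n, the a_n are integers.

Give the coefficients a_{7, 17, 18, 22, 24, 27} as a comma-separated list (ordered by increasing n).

2, 2, 6, 4, 8, 4

[q^7] f(1)=1,f(7)=1 ⇒ 2
[q^17] f(17)=1,f(1)=1 ⇒ 2
n=18: 1·18 2·9 3·6 6·3 9·2 18·1  f→[1+1+1+1+1+1]=6
[q^22] f(1)=1,f(2)=1,f(11)=1,f(22)=1 ⇒ 4
n=24: 1·24 2·12 3·8 4·6 6·4 8·3 12·2 24·1  f→[1+1+1+1+1+1+1+1]=8
n=27: 27·1 9·3 3·9 1·27  f→[1+1+1+1]=4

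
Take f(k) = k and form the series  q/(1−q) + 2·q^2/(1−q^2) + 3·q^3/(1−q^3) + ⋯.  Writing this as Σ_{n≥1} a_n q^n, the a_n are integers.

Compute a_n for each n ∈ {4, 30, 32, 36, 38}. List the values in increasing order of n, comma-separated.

[q^4] f(1)=1,f(2)=2,f(4)=4 ⇒ 7
n=30: 1·30 2·15 3·10 5·6 6·5 10·3 15·2 30·1  f→[1+2+3+5+6+10+15+30]=72
n=32: 32·1 16·2 8·4 4·8 2·16 1·32  f→[32+16+8+4+2+1]=63
n=36: 1·36 2·18 3·12 4·9 6·6 9·4 12·3 18·2 36·1  f→[1+2+3+4+6+9+12+18+36]=91
n=38: 1·38 2·19 19·2 38·1  f→[1+2+19+38]=60

7, 72, 63, 91, 60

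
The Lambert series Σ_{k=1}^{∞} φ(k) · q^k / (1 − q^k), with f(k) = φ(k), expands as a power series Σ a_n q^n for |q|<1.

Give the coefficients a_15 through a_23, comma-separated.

q^15  k|15↦φ(k): 15:8 5:4 3:2 1:1  a_15=15
q^16  k|16↦φ(k): 1:1 2:1 4:2 8:4 16:8  a_16=16
n=17: 1·17 17·1  φ→[1+16]=17
[q^18] φ(1)=1,φ(2)=1,φ(3)=2,φ(6)=2,φ(9)=6,φ(18)=6 ⇒ 18
q^19  k|19↦φ(k): 1:1 19:18  a_19=19
n=20: 20·1 10·2 5·4 4·5 2·10 1·20  φ→[8+4+4+2+1+1]=20
d|21:{1,3,7,21}  Σφ=1+2+6+12=21
n=22: 1·22 2·11 11·2 22·1  φ→[1+1+10+10]=22
[q^23] φ(1)=1,φ(23)=22 ⇒ 23

15, 16, 17, 18, 19, 20, 21, 22, 23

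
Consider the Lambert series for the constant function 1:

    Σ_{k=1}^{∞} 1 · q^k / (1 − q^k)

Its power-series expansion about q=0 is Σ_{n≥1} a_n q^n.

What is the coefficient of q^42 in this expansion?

q^42  k|42↦f(k): 42:1 21:1 14:1 7:1 6:1 3:1 2:1 1:1  a_42=8

a_42 = 8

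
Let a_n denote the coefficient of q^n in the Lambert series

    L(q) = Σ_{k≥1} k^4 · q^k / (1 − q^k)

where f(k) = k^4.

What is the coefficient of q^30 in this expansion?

d|30:{30,15,10,6,5,3,2,1}  Σf=810000+50625+10000+1296+625+81+16+1=872644

a_30 = 872644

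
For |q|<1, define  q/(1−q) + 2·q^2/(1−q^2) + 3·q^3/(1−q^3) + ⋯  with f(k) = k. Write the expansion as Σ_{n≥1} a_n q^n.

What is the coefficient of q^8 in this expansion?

a_8 = 15

q^8  k|8↦f(k): 1:1 2:2 4:4 8:8  a_8=15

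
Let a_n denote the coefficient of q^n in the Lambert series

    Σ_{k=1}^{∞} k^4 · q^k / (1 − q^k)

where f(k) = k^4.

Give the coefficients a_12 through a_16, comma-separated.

22386, 28562, 40834, 51332, 69905

d|12:{12,6,4,3,2,1}  Σf=20736+1296+256+81+16+1=22386
d|13:{13,1}  Σf=28561+1=28562
n=14: 14·1 7·2 2·7 1·14  f→[38416+2401+16+1]=40834
n=15: 1·15 3·5 5·3 15·1  f→[1+81+625+50625]=51332
q^16  k|16↦f(k): 1:1 2:16 4:256 8:4096 16:65536  a_16=69905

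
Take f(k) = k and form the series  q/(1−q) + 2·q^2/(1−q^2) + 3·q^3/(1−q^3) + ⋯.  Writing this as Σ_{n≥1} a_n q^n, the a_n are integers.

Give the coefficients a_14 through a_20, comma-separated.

d|14:{14,7,2,1}  Σf=14+7+2+1=24
[q^15] f(1)=1,f(3)=3,f(5)=5,f(15)=15 ⇒ 24
[q^16] f(16)=16,f(8)=8,f(4)=4,f(2)=2,f(1)=1 ⇒ 31
d|17:{17,1}  Σf=17+1=18
q^18  k|18↦f(k): 1:1 2:2 3:3 6:6 9:9 18:18  a_18=39
q^19  k|19↦f(k): 1:1 19:19  a_19=20
q^20  k|20↦f(k): 20:20 10:10 5:5 4:4 2:2 1:1  a_20=42

24, 24, 31, 18, 39, 20, 42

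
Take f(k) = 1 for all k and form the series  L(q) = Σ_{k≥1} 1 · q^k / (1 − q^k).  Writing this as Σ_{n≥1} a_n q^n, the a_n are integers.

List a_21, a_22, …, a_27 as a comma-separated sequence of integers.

[q^21] f(21)=1,f(7)=1,f(3)=1,f(1)=1 ⇒ 4
d|22:{1,2,11,22}  Σf=1+1+1+1=4
d|23:{1,23}  Σf=1+1=2
d|24:{1,2,3,4,6,8,12,24}  Σf=1+1+1+1+1+1+1+1=8
q^25  k|25↦f(k): 25:1 5:1 1:1  a_25=3
q^26  k|26↦f(k): 1:1 2:1 13:1 26:1  a_26=4
[q^27] f(1)=1,f(3)=1,f(9)=1,f(27)=1 ⇒ 4

4, 4, 2, 8, 3, 4, 4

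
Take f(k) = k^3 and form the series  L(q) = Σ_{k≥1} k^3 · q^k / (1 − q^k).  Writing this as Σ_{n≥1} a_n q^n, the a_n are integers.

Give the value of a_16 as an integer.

[q^16] f(1)=1,f(2)=8,f(4)=64,f(8)=512,f(16)=4096 ⇒ 4681

a_16 = 4681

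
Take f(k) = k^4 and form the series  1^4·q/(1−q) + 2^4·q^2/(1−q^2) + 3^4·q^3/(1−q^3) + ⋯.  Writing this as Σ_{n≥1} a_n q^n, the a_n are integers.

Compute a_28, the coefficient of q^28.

a_28 = 655746

n=28: 28·1 14·2 7·4 4·7 2·14 1·28  f→[614656+38416+2401+256+16+1]=655746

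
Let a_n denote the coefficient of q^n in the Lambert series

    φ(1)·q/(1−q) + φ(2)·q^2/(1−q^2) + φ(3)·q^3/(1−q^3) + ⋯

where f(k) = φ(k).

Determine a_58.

n=58: 58·1 29·2 2·29 1·58  φ→[28+28+1+1]=58

a_58 = 58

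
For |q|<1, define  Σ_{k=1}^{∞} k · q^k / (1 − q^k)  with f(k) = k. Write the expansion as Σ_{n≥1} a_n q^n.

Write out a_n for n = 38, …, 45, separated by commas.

60, 56, 90, 42, 96, 44, 84, 78

d|38:{1,2,19,38}  Σf=1+2+19+38=60
q^39  k|39↦f(k): 1:1 3:3 13:13 39:39  a_39=56
d|40:{1,2,4,5,8,10,20,40}  Σf=1+2+4+5+8+10+20+40=90
n=41: 1·41 41·1  f→[1+41]=42
q^42  k|42↦f(k): 42:42 21:21 14:14 7:7 6:6 3:3 2:2 1:1  a_42=96
n=43: 1·43 43·1  f→[1+43]=44
n=44: 1·44 2·22 4·11 11·4 22·2 44·1  f→[1+2+4+11+22+44]=84
q^45  k|45↦f(k): 45:45 15:15 9:9 5:5 3:3 1:1  a_45=78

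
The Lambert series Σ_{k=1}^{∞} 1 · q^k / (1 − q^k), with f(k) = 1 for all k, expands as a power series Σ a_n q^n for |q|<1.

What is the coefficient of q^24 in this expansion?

a_24 = 8

[q^24] f(24)=1,f(12)=1,f(8)=1,f(6)=1,f(4)=1,f(3)=1,f(2)=1,f(1)=1 ⇒ 8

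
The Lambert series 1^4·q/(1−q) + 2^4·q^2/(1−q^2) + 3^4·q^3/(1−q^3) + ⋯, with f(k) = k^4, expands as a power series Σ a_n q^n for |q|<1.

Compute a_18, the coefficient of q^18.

a_18 = 112931

q^18  k|18↦f(k): 18:104976 9:6561 6:1296 3:81 2:16 1:1  a_18=112931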